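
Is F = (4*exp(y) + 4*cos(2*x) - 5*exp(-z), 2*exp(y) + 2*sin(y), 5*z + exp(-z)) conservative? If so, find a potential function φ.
No, ∇×F = (0, 5*exp(-z), -4*exp(y)) ≠ 0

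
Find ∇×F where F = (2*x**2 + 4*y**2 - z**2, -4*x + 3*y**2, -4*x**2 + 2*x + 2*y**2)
(4*y, 8*x - 2*z - 2, -8*y - 4)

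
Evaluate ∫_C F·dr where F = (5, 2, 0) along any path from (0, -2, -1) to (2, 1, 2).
16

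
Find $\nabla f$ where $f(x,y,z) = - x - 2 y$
(-1, -2, 0)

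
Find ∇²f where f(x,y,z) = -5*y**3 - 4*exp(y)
-30*y - 4*exp(y)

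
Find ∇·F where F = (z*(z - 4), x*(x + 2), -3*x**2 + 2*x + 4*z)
4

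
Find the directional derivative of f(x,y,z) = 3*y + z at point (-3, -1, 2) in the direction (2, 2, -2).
2*sqrt(3)/3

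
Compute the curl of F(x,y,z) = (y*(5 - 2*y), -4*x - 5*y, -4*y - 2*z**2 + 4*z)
(-4, 0, 4*y - 9)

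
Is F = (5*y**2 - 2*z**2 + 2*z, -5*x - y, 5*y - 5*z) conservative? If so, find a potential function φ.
No, ∇×F = (5, 2 - 4*z, -10*y - 5) ≠ 0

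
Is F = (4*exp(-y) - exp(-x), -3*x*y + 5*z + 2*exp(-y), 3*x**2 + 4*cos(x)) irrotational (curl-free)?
No, ∇×F = (-5, -6*x + 4*sin(x), -3*y + 4*exp(-y))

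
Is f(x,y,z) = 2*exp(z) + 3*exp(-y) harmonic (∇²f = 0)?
No, ∇²f = 2*exp(z) + 3*exp(-y)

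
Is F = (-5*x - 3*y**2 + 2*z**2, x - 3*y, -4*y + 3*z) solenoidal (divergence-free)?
No, ∇·F = -5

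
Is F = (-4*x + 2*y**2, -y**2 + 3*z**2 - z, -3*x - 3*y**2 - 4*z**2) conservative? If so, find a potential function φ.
No, ∇×F = (-6*y - 6*z + 1, 3, -4*y) ≠ 0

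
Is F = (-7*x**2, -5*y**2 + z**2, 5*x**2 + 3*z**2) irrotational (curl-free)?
No, ∇×F = (-2*z, -10*x, 0)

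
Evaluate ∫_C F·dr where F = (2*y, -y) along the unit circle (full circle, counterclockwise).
-2*pi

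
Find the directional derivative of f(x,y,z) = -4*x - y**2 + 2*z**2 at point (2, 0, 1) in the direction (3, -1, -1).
-16*sqrt(11)/11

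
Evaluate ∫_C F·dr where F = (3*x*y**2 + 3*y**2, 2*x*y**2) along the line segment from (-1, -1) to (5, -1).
54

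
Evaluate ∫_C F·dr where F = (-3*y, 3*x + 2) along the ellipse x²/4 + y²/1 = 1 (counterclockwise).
12*pi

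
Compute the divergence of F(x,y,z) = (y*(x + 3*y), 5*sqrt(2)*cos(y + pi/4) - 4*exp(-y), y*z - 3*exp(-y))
2*y - 5*sqrt(2)*sin(y + pi/4) + 4*exp(-y)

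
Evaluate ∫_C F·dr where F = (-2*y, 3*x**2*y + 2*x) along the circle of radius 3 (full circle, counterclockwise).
36*pi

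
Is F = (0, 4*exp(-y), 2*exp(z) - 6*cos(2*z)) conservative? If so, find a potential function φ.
Yes, F is conservative. φ = 2*exp(z) - 3*sin(2*z) - 4*exp(-y)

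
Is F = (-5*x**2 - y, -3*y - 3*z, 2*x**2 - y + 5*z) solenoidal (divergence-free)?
No, ∇·F = 2 - 10*x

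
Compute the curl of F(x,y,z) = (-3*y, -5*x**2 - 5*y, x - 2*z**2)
(0, -1, 3 - 10*x)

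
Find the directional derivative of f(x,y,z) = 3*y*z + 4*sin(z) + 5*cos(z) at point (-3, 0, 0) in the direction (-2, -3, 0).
0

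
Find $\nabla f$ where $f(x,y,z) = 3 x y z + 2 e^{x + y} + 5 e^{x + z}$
(3*y*z + 2*exp(x + y) + 5*exp(x + z), 3*x*z + 2*exp(x + y), 3*x*y + 5*exp(x + z))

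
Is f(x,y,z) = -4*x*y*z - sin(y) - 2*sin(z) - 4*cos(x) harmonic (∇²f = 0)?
No, ∇²f = sin(y) + 2*sin(z) + 4*cos(x)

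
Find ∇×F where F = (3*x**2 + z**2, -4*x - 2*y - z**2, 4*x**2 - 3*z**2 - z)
(2*z, -8*x + 2*z, -4)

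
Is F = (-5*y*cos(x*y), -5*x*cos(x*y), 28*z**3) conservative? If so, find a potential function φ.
Yes, F is conservative. φ = 7*z**4 - 5*sin(x*y)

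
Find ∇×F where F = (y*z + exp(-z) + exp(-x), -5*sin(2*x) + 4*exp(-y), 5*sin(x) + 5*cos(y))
(-5*sin(y), y - 5*cos(x) - exp(-z), -z - 10*cos(2*x))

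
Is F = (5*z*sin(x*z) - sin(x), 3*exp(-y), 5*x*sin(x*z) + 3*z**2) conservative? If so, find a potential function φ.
Yes, F is conservative. φ = z**3 + cos(x) - 5*cos(x*z) - 3*exp(-y)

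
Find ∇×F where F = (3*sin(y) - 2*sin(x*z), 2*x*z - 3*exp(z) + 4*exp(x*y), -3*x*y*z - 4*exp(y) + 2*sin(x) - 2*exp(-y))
(-3*x*z - 2*x - 4*exp(y) + 3*exp(z) + 2*exp(-y), -2*x*cos(x*z) + 3*y*z - 2*cos(x), 4*y*exp(x*y) + 2*z - 3*cos(y))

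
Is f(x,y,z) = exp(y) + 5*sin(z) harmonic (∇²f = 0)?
No, ∇²f = exp(y) - 5*sin(z)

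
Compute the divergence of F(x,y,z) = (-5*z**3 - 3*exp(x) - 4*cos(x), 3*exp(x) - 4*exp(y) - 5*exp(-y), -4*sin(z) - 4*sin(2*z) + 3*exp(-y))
-3*exp(x) - 4*exp(y) + 4*sin(x) - 4*cos(z) - 8*cos(2*z) + 5*exp(-y)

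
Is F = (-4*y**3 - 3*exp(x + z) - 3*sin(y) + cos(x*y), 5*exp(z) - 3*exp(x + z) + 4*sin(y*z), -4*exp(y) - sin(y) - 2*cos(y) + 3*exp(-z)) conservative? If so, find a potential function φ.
No, ∇×F = (-4*y*cos(y*z) - 4*exp(y) - 5*exp(z) + 3*exp(x + z) + 2*sin(y) - cos(y), -3*exp(x + z), x*sin(x*y) + 12*y**2 - 3*exp(x + z) + 3*cos(y)) ≠ 0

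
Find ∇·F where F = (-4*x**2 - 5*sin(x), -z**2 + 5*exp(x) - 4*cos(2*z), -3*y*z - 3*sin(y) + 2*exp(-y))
-8*x - 3*y - 5*cos(x)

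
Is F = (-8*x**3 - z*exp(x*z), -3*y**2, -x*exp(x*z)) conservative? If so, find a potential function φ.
Yes, F is conservative. φ = -2*x**4 - y**3 - exp(x*z)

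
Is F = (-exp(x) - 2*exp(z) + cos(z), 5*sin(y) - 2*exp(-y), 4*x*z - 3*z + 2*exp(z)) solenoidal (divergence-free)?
No, ∇·F = 4*x - exp(x) + 2*exp(z) + 5*cos(y) - 3 + 2*exp(-y)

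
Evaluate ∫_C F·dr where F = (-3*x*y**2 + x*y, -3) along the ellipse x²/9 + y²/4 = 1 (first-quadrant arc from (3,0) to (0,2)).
15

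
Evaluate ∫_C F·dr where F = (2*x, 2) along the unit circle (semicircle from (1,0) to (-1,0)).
0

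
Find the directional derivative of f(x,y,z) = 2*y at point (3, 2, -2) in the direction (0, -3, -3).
-sqrt(2)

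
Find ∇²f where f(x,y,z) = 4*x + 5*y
0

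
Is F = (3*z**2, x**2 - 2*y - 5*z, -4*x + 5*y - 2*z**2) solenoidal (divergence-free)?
No, ∇·F = -4*z - 2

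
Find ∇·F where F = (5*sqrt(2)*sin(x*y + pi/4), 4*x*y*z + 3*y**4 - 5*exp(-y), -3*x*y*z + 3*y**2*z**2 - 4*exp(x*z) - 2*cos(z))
-3*x*y + 4*x*z - 4*x*exp(x*z) + 12*y**3 + 6*y**2*z + 5*sqrt(2)*y*cos(x*y + pi/4) + 2*sin(z) + 5*exp(-y)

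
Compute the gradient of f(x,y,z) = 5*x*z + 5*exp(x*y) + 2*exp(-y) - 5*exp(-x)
(5*y*exp(x*y) + 5*z + 5*exp(-x), 5*x*exp(x*y) - 2*exp(-y), 5*x)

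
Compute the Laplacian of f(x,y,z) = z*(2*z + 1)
4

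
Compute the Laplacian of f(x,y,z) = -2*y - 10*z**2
-20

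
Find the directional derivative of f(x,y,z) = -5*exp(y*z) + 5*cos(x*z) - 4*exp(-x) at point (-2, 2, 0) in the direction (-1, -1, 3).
2*sqrt(11)*(-15 - 2*exp(2))/11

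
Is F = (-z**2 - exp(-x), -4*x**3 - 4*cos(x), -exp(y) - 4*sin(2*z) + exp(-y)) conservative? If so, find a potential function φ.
No, ∇×F = (-2*cosh(y), -2*z, -12*x**2 + 4*sin(x)) ≠ 0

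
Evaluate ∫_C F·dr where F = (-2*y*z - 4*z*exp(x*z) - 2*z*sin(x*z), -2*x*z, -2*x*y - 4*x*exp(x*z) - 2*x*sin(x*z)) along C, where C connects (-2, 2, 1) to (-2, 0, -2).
-4*exp(4) - 8 + 2*cos(4) + 4*exp(-2) - 2*cos(2)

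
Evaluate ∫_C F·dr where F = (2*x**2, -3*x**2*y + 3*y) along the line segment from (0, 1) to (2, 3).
-8/3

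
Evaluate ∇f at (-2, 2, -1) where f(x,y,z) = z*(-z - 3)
(0, 0, -1)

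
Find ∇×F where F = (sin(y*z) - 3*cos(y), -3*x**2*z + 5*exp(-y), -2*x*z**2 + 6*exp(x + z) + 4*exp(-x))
(3*x**2, y*cos(y*z) + 2*z**2 - 6*exp(x + z) + 4*exp(-x), -6*x*z - z*cos(y*z) - 3*sin(y))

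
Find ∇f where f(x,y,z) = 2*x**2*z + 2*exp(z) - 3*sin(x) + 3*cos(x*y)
(4*x*z - 3*y*sin(x*y) - 3*cos(x), -3*x*sin(x*y), 2*x**2 + 2*exp(z))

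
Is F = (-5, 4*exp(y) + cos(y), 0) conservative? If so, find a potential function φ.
Yes, F is conservative. φ = -5*x + 4*exp(y) + sin(y)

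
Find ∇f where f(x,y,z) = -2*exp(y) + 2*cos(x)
(-2*sin(x), -2*exp(y), 0)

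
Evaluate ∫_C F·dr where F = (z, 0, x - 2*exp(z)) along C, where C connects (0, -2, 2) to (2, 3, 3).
-2*exp(3) + 6 + 2*exp(2)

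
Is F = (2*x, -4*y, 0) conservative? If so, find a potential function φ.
Yes, F is conservative. φ = x**2 - 2*y**2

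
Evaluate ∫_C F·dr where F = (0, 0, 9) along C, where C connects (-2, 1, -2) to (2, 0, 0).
18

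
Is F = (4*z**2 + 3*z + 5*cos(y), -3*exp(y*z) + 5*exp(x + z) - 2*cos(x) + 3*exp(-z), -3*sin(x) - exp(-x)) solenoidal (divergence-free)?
No, ∇·F = -3*z*exp(y*z)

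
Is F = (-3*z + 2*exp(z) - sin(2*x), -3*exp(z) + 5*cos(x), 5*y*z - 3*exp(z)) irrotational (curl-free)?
No, ∇×F = (5*z + 3*exp(z), 2*exp(z) - 3, -5*sin(x))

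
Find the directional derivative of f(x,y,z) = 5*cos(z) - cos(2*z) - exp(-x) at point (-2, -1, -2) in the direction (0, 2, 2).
sqrt(2)*(-sin(4) + 5*sin(2)/2)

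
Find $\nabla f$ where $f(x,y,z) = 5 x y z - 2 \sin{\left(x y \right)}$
(y*(5*z - 2*cos(x*y)), x*(5*z - 2*cos(x*y)), 5*x*y)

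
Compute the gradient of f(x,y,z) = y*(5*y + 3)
(0, 10*y + 3, 0)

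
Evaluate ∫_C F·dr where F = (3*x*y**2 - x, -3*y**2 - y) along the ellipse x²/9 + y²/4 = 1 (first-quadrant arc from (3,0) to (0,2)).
-65/2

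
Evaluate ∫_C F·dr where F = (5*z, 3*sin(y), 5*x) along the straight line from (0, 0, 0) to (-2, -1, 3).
-27 - 3*cos(1)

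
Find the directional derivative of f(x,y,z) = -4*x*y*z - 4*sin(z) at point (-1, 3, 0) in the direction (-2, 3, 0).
0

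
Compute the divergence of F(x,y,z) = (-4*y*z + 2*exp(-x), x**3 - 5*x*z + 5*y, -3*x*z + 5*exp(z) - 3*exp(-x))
-3*x + 5*exp(z) + 5 - 2*exp(-x)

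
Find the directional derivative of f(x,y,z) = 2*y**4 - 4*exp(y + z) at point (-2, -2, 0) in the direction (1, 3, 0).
6*sqrt(10)*(-16*exp(2) - 1)*exp(-2)/5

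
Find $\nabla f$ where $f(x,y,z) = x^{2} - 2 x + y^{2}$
(2*x - 2, 2*y, 0)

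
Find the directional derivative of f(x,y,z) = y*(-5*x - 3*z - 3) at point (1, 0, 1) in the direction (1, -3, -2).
33*sqrt(14)/14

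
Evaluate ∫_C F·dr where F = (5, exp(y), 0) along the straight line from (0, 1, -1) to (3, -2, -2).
-E + exp(-2) + 15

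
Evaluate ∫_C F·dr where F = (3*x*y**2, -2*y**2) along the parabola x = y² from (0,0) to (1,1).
1/3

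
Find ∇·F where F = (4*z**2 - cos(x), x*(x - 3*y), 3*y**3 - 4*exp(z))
-3*x - 4*exp(z) + sin(x)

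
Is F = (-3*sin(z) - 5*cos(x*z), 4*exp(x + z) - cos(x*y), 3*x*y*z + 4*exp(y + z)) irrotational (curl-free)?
No, ∇×F = (3*x*z - 4*exp(x + z) + 4*exp(y + z), 5*x*sin(x*z) - 3*y*z - 3*cos(z), y*sin(x*y) + 4*exp(x + z))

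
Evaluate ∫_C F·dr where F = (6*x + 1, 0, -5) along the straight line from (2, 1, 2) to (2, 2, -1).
15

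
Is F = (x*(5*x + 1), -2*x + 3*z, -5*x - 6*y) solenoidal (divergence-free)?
No, ∇·F = 10*x + 1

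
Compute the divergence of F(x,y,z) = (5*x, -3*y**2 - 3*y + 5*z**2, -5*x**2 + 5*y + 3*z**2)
-6*y + 6*z + 2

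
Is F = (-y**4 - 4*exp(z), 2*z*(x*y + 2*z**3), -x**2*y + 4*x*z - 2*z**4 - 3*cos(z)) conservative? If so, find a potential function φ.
No, ∇×F = (-x**2 - 2*x*y - 16*z**3, 2*x*y - 4*z - 4*exp(z), 2*y*(2*y**2 + z)) ≠ 0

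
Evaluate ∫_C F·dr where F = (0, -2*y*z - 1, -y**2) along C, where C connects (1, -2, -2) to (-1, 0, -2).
-10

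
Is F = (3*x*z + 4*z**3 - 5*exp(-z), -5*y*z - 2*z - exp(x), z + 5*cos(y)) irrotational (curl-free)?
No, ∇×F = (5*y - 5*sin(y) + 2, 3*x + 12*z**2 + 5*exp(-z), -exp(x))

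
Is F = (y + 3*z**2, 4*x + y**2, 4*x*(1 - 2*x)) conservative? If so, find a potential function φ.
No, ∇×F = (0, 16*x + 6*z - 4, 3) ≠ 0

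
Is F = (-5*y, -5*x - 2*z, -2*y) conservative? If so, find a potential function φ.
Yes, F is conservative. φ = y*(-5*x - 2*z)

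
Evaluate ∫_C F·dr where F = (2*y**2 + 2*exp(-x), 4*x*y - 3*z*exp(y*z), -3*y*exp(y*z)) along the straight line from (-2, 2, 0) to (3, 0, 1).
-2*exp(-3) + 2*exp(2) + 16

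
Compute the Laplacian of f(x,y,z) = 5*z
0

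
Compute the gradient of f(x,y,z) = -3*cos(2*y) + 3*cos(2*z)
(0, 6*sin(2*y), -6*sin(2*z))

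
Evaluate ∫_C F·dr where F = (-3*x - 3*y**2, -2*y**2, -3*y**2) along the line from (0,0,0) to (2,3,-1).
-33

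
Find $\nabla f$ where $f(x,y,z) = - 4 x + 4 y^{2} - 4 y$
(-4, 8*y - 4, 0)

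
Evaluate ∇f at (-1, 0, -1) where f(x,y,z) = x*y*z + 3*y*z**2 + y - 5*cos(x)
(-5*sin(1), 5, 0)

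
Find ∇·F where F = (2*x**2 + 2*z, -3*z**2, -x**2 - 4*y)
4*x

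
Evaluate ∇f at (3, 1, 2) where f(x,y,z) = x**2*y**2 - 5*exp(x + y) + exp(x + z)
(-5*exp(4) + 6 + exp(5), 18 - 5*exp(4), exp(5))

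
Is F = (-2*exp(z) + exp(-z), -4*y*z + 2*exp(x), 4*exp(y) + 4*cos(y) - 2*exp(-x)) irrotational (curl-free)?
No, ∇×F = (4*y + 4*exp(y) - 4*sin(y), -2*exp(z) - exp(-z) - 2*exp(-x), 2*exp(x))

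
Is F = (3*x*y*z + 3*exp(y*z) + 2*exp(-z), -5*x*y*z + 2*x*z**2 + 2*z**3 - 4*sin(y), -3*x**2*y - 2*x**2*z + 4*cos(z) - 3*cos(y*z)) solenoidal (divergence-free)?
No, ∇·F = -2*x**2 - 5*x*z + 3*y*z + 3*y*sin(y*z) - 4*sin(z) - 4*cos(y)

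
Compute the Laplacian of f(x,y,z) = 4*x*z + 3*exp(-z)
3*exp(-z)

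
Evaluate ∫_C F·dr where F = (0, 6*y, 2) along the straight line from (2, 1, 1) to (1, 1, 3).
4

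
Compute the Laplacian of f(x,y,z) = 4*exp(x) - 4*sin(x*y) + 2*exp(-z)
2*(2*(x**2*sin(x*y) + y**2*sin(x*y) + exp(x))*exp(z) + 1)*exp(-z)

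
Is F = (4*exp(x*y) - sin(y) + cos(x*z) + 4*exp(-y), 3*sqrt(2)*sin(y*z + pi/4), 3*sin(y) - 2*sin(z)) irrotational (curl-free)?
No, ∇×F = (-3*sqrt(2)*y*cos(y*z + pi/4) + 3*cos(y), -x*sin(x*z), -4*x*exp(x*y) + cos(y) + 4*exp(-y))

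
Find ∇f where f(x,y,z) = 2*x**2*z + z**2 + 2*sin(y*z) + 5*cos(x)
(4*x*z - 5*sin(x), 2*z*cos(y*z), 2*x**2 + 2*y*cos(y*z) + 2*z)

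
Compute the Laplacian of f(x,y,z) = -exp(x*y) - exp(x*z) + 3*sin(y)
-x**2*exp(x*y) - x**2*exp(x*z) - y**2*exp(x*y) - z**2*exp(x*z) - 3*sin(y)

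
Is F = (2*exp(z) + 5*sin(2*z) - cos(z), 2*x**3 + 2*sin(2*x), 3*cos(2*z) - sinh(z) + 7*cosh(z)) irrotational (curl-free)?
No, ∇×F = (0, 2*exp(z) + sin(z) + 10*cos(2*z), 6*x**2 + 4*cos(2*x))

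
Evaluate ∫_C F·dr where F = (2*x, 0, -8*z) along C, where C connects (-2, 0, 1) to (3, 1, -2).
-7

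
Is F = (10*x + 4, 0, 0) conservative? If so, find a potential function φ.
Yes, F is conservative. φ = x*(5*x + 4)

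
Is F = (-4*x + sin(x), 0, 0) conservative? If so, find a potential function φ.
Yes, F is conservative. φ = -2*x**2 - cos(x)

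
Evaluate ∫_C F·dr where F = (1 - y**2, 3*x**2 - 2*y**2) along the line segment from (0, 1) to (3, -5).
12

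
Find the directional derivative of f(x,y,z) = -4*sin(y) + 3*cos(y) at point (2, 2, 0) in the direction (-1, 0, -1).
0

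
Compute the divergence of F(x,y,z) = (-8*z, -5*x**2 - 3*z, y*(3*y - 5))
0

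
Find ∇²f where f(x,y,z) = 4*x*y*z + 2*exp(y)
2*exp(y)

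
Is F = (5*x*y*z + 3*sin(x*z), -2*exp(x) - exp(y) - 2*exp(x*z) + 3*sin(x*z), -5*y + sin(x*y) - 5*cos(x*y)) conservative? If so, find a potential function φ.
No, ∇×F = (2*x*exp(x*z) + 5*x*sin(x*y) + x*cos(x*y) - 3*x*cos(x*z) - 5, 5*x*y + 3*x*cos(x*z) - 5*y*sin(x*y) - y*cos(x*y), -5*x*z - 2*z*exp(x*z) + 3*z*cos(x*z) - 2*exp(x)) ≠ 0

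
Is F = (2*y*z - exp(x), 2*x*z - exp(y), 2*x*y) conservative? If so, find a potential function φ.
Yes, F is conservative. φ = 2*x*y*z - exp(x) - exp(y)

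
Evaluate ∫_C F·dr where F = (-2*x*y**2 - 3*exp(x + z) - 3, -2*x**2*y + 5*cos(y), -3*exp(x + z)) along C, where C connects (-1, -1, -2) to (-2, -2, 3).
-12 - 3*E - 5*sin(2) + 3*exp(-3) + 5*sin(1)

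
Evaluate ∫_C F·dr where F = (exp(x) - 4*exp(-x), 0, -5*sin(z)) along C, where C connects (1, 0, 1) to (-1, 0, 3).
5*cos(3) - 5*cos(1) + 6*sinh(1)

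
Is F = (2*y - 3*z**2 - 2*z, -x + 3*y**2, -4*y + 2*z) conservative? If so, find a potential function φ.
No, ∇×F = (-4, -6*z - 2, -3) ≠ 0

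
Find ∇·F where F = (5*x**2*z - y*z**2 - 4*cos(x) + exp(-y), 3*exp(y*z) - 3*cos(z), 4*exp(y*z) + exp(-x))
10*x*z + 4*y*exp(y*z) + 3*z*exp(y*z) + 4*sin(x)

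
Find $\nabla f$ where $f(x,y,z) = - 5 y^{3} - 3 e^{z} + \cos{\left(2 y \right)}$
(0, -15*y**2 - 2*sin(2*y), -3*exp(z))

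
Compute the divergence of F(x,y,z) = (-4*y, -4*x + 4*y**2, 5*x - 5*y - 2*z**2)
8*y - 4*z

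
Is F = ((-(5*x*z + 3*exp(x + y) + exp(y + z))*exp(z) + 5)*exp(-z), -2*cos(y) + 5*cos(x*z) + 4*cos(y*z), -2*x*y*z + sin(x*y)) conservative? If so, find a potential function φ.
No, ∇×F = (-2*x*z + 5*x*sin(x*z) + x*cos(x*y) + 4*y*sin(y*z), -5*x + 2*y*z - y*cos(x*y) - exp(y + z) - 5*exp(-z), -5*z*sin(x*z) + 3*exp(x + y) + exp(y + z)) ≠ 0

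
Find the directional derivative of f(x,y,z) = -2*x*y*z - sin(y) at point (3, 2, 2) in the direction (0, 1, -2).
sqrt(5)*(12 - cos(2))/5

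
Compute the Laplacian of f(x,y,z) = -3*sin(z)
3*sin(z)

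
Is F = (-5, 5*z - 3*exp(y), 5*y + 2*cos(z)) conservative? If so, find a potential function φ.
Yes, F is conservative. φ = -5*x + 5*y*z - 3*exp(y) + 2*sin(z)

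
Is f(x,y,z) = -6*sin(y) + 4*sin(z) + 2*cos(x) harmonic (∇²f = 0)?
No, ∇²f = 6*sin(y) - 4*sin(z) - 2*cos(x)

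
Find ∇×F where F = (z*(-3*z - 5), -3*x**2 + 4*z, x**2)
(-4, -2*x - 6*z - 5, -6*x)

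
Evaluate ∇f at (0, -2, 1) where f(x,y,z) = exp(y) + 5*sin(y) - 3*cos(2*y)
(0, 5*cos(2) + exp(-2) - 6*sin(4), 0)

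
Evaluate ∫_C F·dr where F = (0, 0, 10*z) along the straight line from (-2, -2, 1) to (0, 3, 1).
0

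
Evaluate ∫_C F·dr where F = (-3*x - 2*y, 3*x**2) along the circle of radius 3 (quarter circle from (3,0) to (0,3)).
9*pi/2 + 135/2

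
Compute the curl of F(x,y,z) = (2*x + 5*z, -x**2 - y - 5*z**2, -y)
(10*z - 1, 5, -2*x)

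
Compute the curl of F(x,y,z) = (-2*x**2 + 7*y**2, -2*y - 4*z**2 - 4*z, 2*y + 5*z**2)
(8*z + 6, 0, -14*y)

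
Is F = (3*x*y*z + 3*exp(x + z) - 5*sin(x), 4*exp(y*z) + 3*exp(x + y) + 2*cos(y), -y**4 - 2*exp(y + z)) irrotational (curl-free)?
No, ∇×F = (-4*y**3 - 4*y*exp(y*z) - 2*exp(y + z), 3*x*y + 3*exp(x + z), -3*x*z + 3*exp(x + y))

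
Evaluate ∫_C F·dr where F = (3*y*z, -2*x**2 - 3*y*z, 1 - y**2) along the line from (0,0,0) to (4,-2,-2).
46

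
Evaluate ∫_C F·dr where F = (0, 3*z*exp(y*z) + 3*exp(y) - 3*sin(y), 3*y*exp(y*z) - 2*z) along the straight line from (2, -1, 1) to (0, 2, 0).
-6*exp(-1) - 3*cos(1) + 3*cos(2) + 4 + 3*exp(2)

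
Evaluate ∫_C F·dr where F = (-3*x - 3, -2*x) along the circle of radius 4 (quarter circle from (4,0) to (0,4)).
36 - 8*pi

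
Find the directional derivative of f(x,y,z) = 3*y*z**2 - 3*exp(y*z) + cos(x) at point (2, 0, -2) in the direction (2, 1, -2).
6 - 2*sin(2)/3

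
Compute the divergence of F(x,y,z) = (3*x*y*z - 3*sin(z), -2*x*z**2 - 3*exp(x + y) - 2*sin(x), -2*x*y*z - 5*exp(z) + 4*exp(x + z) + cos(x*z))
-2*x*y - x*sin(x*z) + 3*y*z - 5*exp(z) - 3*exp(x + y) + 4*exp(x + z)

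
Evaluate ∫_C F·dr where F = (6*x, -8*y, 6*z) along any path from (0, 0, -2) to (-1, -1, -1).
-10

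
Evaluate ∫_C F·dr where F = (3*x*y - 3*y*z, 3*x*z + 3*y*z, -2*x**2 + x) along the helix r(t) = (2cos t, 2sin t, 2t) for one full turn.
4*pi*(-7 + 12*pi)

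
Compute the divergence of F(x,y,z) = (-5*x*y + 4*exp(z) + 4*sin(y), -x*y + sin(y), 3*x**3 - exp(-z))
-x - 5*y + cos(y) + exp(-z)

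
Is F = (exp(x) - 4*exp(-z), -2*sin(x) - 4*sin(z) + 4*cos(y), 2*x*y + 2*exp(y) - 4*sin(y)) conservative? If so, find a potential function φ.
No, ∇×F = (2*x + 2*exp(y) - 4*cos(y) + 4*cos(z), -2*y + 4*exp(-z), -2*cos(x)) ≠ 0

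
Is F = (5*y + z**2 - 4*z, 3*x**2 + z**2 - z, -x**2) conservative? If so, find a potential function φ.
No, ∇×F = (1 - 2*z, 2*x + 2*z - 4, 6*x - 5) ≠ 0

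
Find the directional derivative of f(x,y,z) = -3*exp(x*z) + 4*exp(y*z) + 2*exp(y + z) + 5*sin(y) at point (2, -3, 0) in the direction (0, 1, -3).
sqrt(10)*(5*exp(3)*cos(3) - 4 + 54*exp(3))*exp(-3)/10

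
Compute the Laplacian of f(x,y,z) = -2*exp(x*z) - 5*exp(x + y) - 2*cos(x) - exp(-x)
(2*(-x**2*exp(x*z) - z**2*exp(x*z) - 5*exp(x + y) + cos(x))*exp(x) - 1)*exp(-x)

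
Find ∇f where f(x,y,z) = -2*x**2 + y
(-4*x, 1, 0)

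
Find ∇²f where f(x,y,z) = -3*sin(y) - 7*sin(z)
3*sin(y) + 7*sin(z)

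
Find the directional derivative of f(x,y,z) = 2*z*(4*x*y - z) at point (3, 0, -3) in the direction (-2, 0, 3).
36*sqrt(13)/13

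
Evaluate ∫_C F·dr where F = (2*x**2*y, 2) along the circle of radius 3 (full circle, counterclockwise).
-81*pi/2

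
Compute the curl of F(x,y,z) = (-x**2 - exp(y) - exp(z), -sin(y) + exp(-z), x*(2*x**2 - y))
(-x + exp(-z), -6*x**2 + y - exp(z), exp(y))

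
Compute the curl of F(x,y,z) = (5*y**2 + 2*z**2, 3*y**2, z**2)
(0, 4*z, -10*y)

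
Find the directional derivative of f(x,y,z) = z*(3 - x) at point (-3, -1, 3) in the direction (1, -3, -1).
-9*sqrt(11)/11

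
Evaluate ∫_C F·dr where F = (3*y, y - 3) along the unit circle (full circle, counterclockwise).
-3*pi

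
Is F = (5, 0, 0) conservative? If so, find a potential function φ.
Yes, F is conservative. φ = 5*x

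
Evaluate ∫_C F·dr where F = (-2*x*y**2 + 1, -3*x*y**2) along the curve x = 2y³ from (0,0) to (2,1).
-2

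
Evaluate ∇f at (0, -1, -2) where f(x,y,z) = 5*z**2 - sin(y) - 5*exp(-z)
(0, -cos(1), -20 + 5*exp(2))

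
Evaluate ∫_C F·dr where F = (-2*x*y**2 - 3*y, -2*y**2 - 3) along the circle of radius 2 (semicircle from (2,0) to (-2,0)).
6*pi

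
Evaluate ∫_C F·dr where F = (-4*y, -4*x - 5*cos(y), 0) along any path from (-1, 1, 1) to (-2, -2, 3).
-20 + 5*sin(1) + 5*sin(2)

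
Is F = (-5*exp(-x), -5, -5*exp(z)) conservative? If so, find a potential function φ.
Yes, F is conservative. φ = -5*y - 5*exp(z) + 5*exp(-x)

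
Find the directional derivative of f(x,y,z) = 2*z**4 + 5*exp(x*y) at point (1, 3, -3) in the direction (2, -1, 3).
sqrt(14)*(-648 + 25*exp(3))/14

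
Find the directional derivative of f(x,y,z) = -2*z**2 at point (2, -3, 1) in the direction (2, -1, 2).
-8/3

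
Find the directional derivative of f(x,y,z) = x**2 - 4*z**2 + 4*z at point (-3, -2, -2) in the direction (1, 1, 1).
14*sqrt(3)/3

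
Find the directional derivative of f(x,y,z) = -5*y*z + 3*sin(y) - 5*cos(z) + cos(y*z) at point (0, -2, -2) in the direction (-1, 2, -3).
sqrt(14)*(-10 + 6*cos(2) - 2*sin(4) + 15*sin(2))/14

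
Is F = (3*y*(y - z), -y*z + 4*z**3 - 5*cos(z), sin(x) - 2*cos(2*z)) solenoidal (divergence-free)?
No, ∇·F = -z + 4*sin(2*z)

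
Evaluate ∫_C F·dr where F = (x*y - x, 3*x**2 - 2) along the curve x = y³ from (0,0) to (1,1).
-23/14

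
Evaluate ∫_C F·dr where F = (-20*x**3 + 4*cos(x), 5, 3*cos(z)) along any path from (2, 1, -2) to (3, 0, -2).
-330 - 4*sin(2) + 4*sin(3)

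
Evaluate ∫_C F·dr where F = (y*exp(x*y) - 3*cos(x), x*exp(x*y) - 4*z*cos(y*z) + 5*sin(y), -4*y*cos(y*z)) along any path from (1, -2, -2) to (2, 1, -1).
4*sin(4) - 3*sin(2) - 5*cos(1) + 5*cos(2) - exp(-2) + 7*sin(1) + exp(2)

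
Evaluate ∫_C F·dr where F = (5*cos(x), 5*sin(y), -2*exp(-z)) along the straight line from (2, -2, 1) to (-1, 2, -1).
-5*sin(2) - 5*sin(1) - 2*exp(-1) + 2*E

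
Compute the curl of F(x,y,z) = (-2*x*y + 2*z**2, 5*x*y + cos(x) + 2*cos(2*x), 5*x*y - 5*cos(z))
(5*x, -5*y + 4*z, 2*x + 5*y - sin(x) - 4*sin(2*x))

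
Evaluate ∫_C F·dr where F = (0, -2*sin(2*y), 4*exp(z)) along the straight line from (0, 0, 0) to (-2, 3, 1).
-5 + cos(6) + 4*E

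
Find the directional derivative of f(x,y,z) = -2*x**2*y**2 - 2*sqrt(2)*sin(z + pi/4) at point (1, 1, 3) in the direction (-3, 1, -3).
6*sqrt(38)*cos(pi/4 + 3)/19 + 8*sqrt(19)/19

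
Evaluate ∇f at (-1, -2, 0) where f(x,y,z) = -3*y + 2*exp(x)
(2*exp(-1), -3, 0)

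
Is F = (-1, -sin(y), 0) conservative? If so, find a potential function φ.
Yes, F is conservative. φ = -x + cos(y)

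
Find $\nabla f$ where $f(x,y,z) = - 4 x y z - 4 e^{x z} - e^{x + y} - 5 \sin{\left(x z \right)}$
(-4*y*z - 4*z*exp(x*z) - 5*z*cos(x*z) - exp(x + y), -4*x*z - exp(x + y), -x*(4*y + 4*exp(x*z) + 5*cos(x*z)))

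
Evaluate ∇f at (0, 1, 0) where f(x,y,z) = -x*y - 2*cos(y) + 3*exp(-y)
(-1, -3*exp(-1) + 2*sin(1), 0)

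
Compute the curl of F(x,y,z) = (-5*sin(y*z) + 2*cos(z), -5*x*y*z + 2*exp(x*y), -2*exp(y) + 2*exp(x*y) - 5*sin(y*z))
(5*x*y + 2*x*exp(x*y) - 5*z*cos(y*z) - 2*exp(y), -2*y*exp(x*y) - 5*y*cos(y*z) - 2*sin(z), -5*y*z + 2*y*exp(x*y) + 5*z*cos(y*z))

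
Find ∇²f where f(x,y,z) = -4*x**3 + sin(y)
-24*x - sin(y)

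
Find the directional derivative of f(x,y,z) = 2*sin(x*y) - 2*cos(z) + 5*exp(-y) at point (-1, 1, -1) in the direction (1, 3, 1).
-sqrt(11)*(2*E*sin(1) + 4*E*cos(1) + 15)*exp(-1)/11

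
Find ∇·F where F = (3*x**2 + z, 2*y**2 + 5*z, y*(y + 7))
6*x + 4*y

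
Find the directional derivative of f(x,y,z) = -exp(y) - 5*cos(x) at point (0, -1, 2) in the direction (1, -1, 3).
sqrt(11)*exp(-1)/11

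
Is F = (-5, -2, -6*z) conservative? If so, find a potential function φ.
Yes, F is conservative. φ = -5*x - 2*y - 3*z**2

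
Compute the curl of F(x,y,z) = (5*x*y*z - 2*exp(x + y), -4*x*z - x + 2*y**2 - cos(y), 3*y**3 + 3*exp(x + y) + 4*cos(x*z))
(4*x + 9*y**2 + 3*exp(x + y), 5*x*y + 4*z*sin(x*z) - 3*exp(x + y), -5*x*z - 4*z + 2*exp(x + y) - 1)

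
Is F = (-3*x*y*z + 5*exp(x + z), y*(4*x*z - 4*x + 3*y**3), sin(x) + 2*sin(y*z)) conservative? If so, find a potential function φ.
No, ∇×F = (-4*x*y + 2*z*cos(y*z), -3*x*y + 5*exp(x + z) - cos(x), 3*x*z + 4*y*(z - 1)) ≠ 0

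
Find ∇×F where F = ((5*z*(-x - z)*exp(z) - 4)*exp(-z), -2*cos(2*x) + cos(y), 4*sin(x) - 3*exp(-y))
(3*exp(-y), -5*x - 10*z - 4*cos(x) + 4*exp(-z), 4*sin(2*x))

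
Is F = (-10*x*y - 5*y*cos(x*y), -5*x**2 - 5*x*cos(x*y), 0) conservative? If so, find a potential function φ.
Yes, F is conservative. φ = -5*x**2*y - 5*sin(x*y)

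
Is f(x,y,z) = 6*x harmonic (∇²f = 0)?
Yes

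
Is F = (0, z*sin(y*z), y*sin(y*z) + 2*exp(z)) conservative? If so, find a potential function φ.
Yes, F is conservative. φ = 2*exp(z) - cos(y*z)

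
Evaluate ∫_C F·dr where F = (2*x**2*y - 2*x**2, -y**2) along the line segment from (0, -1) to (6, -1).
-288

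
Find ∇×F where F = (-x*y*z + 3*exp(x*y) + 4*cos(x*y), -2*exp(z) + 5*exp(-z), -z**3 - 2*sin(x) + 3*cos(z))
(2*exp(z) + 5*exp(-z), -x*y + 2*cos(x), x*(z - 3*exp(x*y) + 4*sin(x*y)))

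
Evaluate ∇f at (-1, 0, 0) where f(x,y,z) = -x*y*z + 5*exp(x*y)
(0, -5, 0)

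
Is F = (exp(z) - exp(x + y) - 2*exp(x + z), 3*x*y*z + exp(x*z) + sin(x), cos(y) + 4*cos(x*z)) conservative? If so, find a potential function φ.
No, ∇×F = (-3*x*y - x*exp(x*z) - sin(y), 4*z*sin(x*z) + exp(z) - 2*exp(x + z), 3*y*z + z*exp(x*z) + exp(x + y) + cos(x)) ≠ 0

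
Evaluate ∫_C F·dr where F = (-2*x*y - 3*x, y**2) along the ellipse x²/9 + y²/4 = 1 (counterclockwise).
0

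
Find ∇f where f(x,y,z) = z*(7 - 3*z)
(0, 0, 7 - 6*z)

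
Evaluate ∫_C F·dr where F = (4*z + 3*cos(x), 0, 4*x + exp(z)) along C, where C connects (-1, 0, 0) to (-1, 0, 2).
-9 + exp(2)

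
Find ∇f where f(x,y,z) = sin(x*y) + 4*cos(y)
(y*cos(x*y), x*cos(x*y) - 4*sin(y), 0)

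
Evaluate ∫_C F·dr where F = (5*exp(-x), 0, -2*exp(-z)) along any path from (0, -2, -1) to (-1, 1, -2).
-7*E + 5 + 2*exp(2)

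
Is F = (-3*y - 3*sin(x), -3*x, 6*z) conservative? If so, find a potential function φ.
Yes, F is conservative. φ = -3*x*y + 3*z**2 + 3*cos(x)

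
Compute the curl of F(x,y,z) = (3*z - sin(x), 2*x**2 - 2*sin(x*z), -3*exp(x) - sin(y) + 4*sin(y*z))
(2*x*cos(x*z) + 4*z*cos(y*z) - cos(y), 3*exp(x) + 3, 4*x - 2*z*cos(x*z))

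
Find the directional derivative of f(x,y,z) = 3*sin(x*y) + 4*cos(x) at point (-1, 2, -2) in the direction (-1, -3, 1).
sqrt(11)*(-4*sin(1) + 3*cos(2))/11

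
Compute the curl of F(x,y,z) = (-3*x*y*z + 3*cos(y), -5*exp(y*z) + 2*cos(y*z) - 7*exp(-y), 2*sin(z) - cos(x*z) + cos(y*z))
(5*y*exp(y*z) + 2*y*sin(y*z) - z*sin(y*z), -3*x*y - z*sin(x*z), 3*x*z + 3*sin(y))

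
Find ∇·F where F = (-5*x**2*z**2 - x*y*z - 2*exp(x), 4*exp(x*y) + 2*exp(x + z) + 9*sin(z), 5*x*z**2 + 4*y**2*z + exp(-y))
-10*x*z**2 + 10*x*z + 4*x*exp(x*y) + 4*y**2 - y*z - 2*exp(x)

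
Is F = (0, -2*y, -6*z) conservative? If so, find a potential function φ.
Yes, F is conservative. φ = -y**2 - 3*z**2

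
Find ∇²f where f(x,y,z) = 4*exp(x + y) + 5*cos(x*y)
-5*x**2*cos(x*y) - 5*y**2*cos(x*y) + 8*exp(x + y)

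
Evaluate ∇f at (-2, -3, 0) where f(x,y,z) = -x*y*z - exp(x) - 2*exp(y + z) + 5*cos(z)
(-exp(-2), -2*exp(-3), -6 - 2*exp(-3))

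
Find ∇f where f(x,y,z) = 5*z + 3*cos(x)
(-3*sin(x), 0, 5)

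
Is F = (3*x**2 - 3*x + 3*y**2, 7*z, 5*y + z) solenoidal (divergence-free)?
No, ∇·F = 6*x - 2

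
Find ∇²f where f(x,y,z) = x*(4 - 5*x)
-10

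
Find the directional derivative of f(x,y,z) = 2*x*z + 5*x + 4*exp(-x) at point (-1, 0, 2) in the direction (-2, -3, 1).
2*sqrt(14)*(-5 + 2*E)/7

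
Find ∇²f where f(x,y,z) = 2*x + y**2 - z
2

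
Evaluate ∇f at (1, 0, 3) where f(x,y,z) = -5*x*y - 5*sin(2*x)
(-10*cos(2), -5, 0)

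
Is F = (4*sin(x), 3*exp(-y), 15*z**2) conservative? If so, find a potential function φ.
Yes, F is conservative. φ = 5*z**3 - 4*cos(x) - 3*exp(-y)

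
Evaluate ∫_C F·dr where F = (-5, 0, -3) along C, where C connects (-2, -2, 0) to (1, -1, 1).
-18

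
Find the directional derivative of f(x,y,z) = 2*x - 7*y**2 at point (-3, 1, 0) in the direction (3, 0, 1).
3*sqrt(10)/5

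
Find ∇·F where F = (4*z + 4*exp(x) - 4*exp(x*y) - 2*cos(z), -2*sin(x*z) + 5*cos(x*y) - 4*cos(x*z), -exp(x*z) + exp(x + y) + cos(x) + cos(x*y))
-x*exp(x*z) - 5*x*sin(x*y) - 4*y*exp(x*y) + 4*exp(x)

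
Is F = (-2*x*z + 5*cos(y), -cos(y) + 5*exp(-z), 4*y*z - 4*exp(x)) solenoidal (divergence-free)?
No, ∇·F = 4*y - 2*z + sin(y)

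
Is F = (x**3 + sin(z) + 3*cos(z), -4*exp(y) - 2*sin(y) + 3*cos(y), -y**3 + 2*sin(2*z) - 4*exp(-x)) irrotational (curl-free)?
No, ∇×F = (-3*y**2, -3*sin(z) + cos(z) - 4*exp(-x), 0)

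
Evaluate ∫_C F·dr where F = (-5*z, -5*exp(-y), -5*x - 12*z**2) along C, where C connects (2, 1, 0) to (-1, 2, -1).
-5*exp(-1) - 1 + 5*exp(-2)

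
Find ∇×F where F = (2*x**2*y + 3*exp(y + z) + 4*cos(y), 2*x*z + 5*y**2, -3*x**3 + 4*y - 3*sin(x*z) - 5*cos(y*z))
(-2*x + 5*z*sin(y*z) + 4, 9*x**2 + 3*z*cos(x*z) + 3*exp(y + z), -2*x**2 + 2*z - 3*exp(y + z) + 4*sin(y))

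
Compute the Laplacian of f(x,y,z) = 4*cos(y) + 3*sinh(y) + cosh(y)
-4*cos(y) + 3*sinh(y) + cosh(y)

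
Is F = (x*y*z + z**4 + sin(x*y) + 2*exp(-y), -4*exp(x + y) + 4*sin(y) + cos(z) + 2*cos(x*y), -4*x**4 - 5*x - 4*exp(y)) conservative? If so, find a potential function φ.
No, ∇×F = (-4*exp(y) + sin(z), 16*x**3 + x*y + 4*z**3 + 5, -x*z - x*cos(x*y) - 2*y*sin(x*y) - 4*exp(x + y) + 2*exp(-y)) ≠ 0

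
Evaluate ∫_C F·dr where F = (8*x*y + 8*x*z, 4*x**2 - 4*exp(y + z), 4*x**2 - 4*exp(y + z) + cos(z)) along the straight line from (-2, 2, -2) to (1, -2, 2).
2*sin(2)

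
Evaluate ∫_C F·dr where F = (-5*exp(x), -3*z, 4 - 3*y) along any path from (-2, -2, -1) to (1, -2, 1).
-5*E + 5*exp(-2) + 20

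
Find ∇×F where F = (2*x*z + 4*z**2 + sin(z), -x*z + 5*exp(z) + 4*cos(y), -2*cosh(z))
(x - 5*exp(z), 2*x + 8*z + cos(z), -z)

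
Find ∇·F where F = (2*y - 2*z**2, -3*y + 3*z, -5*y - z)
-4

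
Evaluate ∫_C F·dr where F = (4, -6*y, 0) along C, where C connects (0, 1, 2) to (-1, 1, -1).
-4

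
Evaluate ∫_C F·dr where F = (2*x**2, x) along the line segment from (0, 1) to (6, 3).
150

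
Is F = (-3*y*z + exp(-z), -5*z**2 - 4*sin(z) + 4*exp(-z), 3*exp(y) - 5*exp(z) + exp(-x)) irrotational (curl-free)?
No, ∇×F = (10*z + 3*exp(y) + 4*cos(z) + 4*exp(-z), -3*y - exp(-z) + exp(-x), 3*z)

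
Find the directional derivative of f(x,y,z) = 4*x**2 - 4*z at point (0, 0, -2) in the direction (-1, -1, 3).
-12*sqrt(11)/11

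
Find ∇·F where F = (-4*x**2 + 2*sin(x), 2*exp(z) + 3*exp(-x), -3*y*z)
-8*x - 3*y + 2*cos(x)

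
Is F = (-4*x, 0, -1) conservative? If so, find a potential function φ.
Yes, F is conservative. φ = -2*x**2 - z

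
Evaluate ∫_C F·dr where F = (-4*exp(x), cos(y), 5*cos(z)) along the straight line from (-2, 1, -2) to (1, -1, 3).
-4*E - 2*sin(1) + 4*exp(-2) + 5*sin(3) + 5*sin(2)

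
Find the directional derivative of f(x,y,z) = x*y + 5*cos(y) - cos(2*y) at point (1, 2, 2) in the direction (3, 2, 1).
sqrt(14)*(-5*sin(2) + 2*sin(4) + 4)/7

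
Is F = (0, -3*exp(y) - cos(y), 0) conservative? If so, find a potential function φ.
Yes, F is conservative. φ = -3*exp(y) - sin(y)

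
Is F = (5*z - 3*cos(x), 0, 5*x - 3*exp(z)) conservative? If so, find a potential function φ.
Yes, F is conservative. φ = 5*x*z - 3*exp(z) - 3*sin(x)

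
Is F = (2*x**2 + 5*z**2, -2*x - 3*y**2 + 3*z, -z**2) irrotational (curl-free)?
No, ∇×F = (-3, 10*z, -2)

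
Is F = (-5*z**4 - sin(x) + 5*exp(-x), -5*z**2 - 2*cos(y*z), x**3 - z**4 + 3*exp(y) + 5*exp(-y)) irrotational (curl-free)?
No, ∇×F = (-2*y*sin(y*z) + 10*z + 3*exp(y) - 5*exp(-y), -3*x**2 - 20*z**3, 0)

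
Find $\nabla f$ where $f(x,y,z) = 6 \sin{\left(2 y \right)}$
(0, 12*cos(2*y), 0)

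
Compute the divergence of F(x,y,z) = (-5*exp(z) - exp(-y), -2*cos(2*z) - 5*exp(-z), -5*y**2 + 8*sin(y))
0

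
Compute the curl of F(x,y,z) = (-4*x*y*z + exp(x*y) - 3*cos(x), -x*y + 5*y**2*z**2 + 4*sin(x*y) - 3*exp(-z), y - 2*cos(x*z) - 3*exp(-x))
(-10*y**2*z + 1 - 3*exp(-z), -4*x*y - 2*z*sin(x*z) - 3*exp(-x), 4*x*z - x*exp(x*y) + 4*y*cos(x*y) - y)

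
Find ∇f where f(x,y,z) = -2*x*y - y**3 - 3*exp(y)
(-2*y, -2*x - 3*y**2 - 3*exp(y), 0)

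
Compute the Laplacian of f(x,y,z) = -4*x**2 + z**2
-6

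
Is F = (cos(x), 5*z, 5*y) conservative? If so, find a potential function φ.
Yes, F is conservative. φ = 5*y*z + sin(x)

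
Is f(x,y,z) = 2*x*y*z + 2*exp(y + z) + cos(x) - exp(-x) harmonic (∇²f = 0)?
No, ∇²f = 4*exp(y + z) - cos(x) - exp(-x)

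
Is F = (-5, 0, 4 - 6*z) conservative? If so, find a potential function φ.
Yes, F is conservative. φ = -5*x - 3*z**2 + 4*z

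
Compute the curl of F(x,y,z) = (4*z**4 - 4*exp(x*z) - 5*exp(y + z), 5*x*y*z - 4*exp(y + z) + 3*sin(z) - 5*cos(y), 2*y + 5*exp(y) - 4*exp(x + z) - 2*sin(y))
(-5*x*y + 5*exp(y) + 4*exp(y + z) - 2*cos(y) - 3*cos(z) + 2, -4*x*exp(x*z) + 16*z**3 + 4*exp(x + z) - 5*exp(y + z), 5*y*z + 5*exp(y + z))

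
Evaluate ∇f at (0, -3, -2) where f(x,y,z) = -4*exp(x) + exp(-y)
(-4, -exp(3), 0)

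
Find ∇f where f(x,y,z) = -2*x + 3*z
(-2, 0, 3)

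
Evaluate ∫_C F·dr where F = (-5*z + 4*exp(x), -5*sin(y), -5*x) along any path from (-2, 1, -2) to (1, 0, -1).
-5*cos(1) - 4*exp(-2) + 4*E + 30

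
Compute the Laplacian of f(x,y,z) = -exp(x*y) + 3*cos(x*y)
(-x**2 - y**2)*(exp(x*y) + 3*cos(x*y))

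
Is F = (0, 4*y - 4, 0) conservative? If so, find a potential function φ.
Yes, F is conservative. φ = 2*y*(y - 2)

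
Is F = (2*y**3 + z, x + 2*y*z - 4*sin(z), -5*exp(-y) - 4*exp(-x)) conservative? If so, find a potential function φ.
No, ∇×F = (-2*y + 4*cos(z) + 5*exp(-y), 1 - 4*exp(-x), 1 - 6*y**2) ≠ 0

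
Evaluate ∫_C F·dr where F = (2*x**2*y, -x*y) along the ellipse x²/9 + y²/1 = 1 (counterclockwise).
-27*pi/2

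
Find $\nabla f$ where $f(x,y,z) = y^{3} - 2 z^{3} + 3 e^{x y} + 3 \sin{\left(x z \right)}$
(3*y*exp(x*y) + 3*z*cos(x*z), 3*x*exp(x*y) + 3*y**2, 3*x*cos(x*z) - 6*z**2)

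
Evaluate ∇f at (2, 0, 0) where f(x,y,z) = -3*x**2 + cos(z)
(-12, 0, 0)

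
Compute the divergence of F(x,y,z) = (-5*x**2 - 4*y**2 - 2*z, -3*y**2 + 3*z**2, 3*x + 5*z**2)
-10*x - 6*y + 10*z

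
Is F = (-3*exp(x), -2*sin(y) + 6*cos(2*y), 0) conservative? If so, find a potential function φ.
Yes, F is conservative. φ = -3*exp(x) + 3*sin(2*y) + 2*cos(y)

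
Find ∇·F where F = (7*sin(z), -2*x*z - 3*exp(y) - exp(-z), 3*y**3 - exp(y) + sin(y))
-3*exp(y)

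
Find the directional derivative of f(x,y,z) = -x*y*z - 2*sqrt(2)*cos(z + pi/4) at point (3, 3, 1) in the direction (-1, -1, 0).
3*sqrt(2)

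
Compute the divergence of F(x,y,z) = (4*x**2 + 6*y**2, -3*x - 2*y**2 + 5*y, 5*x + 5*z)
8*x - 4*y + 10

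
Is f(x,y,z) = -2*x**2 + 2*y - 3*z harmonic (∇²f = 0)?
No, ∇²f = -4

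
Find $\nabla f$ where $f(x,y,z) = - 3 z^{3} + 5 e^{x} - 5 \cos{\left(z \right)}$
(5*exp(x), 0, -9*z**2 + 5*sin(z))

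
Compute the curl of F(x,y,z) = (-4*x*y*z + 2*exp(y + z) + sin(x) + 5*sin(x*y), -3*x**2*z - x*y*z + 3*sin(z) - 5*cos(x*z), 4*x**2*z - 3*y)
(3*x**2 + x*y - 5*x*sin(x*z) - 3*cos(z) - 3, -4*x*y - 8*x*z + 2*exp(y + z), -2*x*z - 5*x*cos(x*y) - y*z + 5*z*sin(x*z) - 2*exp(y + z))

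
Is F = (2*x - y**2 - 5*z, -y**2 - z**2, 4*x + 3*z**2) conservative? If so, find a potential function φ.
No, ∇×F = (2*z, -9, 2*y) ≠ 0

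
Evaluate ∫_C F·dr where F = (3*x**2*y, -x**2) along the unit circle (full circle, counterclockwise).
-3*pi/4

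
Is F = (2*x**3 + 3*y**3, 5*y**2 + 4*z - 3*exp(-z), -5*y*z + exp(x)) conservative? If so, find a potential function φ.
No, ∇×F = (-5*z - 4 - 3*exp(-z), -exp(x), -9*y**2) ≠ 0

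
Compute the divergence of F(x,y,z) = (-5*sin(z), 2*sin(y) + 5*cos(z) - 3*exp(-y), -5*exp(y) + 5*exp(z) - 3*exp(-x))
5*exp(z) + 2*cos(y) + 3*exp(-y)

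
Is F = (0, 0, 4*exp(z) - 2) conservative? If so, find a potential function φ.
Yes, F is conservative. φ = -2*z + 4*exp(z)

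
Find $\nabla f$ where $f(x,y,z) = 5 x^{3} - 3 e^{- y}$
(15*x**2, 3*exp(-y), 0)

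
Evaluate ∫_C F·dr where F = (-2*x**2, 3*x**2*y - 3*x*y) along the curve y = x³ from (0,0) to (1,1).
-139/168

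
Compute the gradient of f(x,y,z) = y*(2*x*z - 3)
(2*y*z, 2*x*z - 3, 2*x*y)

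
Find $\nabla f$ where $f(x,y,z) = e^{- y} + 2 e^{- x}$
(-2*exp(-x), -exp(-y), 0)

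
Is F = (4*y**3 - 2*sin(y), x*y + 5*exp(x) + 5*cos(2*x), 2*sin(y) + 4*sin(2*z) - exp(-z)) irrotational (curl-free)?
No, ∇×F = (2*cos(y), 0, -12*y**2 + y + 5*exp(x) - 10*sin(2*x) + 2*cos(y))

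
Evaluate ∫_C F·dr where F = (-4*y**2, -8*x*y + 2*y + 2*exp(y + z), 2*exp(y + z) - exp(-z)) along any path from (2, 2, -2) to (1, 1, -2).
2*exp(-1) + 23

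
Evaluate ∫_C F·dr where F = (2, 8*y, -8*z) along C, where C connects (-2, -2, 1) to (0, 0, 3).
-44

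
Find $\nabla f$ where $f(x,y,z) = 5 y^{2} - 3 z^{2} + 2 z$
(0, 10*y, 2 - 6*z)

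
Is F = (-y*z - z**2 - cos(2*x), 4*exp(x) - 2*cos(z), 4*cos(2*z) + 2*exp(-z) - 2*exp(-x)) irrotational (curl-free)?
No, ∇×F = (-2*sin(z), -y - 2*z - 2*exp(-x), z + 4*exp(x))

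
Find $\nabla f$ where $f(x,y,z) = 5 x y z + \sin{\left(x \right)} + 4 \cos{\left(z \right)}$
(5*y*z + cos(x), 5*x*z, 5*x*y - 4*sin(z))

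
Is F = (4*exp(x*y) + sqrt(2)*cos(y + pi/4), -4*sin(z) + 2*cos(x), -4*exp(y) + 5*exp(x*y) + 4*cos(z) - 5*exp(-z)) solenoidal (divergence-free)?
No, ∇·F = 4*y*exp(x*y) - 4*sin(z) + 5*exp(-z)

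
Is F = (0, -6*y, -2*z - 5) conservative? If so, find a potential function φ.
Yes, F is conservative. φ = -3*y**2 - z**2 - 5*z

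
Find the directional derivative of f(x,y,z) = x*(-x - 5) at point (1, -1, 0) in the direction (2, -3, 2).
-14*sqrt(17)/17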